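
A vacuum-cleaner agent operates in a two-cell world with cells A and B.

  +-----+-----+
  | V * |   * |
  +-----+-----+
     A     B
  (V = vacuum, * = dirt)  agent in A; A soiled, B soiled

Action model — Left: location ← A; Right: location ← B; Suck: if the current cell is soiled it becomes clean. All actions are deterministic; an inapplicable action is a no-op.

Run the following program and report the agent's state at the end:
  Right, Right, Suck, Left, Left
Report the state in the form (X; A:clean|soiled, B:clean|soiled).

(A; A:soiled, B:clean)

step 1/5 (Right): (B; A:soiled, B:soiled)
step 2/5 (Right): (B; A:soiled, B:soiled)
step 3/5 (Suck): (B; A:soiled, B:clean)
step 4/5 (Left): (A; A:soiled, B:clean)
step 5/5 (Left): (A; A:soiled, B:clean)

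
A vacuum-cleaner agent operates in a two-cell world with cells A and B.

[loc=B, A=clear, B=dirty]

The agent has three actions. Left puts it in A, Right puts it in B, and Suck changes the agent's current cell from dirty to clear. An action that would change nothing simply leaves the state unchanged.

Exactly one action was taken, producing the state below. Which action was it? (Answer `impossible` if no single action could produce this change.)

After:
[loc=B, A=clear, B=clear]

Suck

try  Left: in A — A clear, B dirty
try Right: in B — A clear, B dirty
try  Suck: in B — A clear, B clear  ← match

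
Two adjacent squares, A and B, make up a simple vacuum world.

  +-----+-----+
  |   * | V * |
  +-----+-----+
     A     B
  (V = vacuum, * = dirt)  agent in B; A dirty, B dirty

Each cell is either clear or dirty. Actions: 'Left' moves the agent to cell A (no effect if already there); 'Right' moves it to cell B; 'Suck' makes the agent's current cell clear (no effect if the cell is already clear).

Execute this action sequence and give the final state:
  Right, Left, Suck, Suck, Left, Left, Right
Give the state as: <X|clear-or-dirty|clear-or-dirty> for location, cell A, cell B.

<B|clear|dirty>

1) do Right; now <B|dirty|dirty>
2) do Left; now <A|dirty|dirty>
3) do Suck; now <A|clear|dirty>
4) do Suck; now <A|clear|dirty>
5) do Left; now <A|clear|dirty>
6) do Left; now <A|clear|dirty>
7) do Right; now <B|clear|dirty>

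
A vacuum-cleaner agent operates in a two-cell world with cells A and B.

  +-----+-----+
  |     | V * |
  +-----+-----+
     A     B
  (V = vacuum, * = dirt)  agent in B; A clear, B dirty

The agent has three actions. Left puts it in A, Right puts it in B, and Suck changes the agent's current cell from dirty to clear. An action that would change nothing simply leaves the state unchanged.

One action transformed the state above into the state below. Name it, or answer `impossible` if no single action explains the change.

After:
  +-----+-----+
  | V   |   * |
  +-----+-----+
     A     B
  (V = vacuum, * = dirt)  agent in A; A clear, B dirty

Left

try  Left: <A|clear|dirty>  ← match
try Right: <B|clear|dirty>
try  Suck: <B|clear|clear>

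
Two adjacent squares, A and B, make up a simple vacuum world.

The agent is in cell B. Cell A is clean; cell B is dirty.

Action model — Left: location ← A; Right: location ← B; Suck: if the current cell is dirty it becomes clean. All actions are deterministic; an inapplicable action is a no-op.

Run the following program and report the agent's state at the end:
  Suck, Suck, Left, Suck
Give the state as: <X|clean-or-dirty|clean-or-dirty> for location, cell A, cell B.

1) do Suck; now <B|clean|clean>
2) do Suck; now <B|clean|clean>
3) do Left; now <A|clean|clean>
4) do Suck; now <A|clean|clean>

<A|clean|clean>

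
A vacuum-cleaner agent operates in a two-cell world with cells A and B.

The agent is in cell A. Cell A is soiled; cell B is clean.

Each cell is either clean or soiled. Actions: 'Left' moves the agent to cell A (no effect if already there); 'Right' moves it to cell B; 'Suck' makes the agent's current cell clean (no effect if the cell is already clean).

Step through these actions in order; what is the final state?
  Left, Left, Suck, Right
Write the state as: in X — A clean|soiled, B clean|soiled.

1) do Left; now in A — A soiled, B clean
2) do Left; now in A — A soiled, B clean
3) do Suck; now in A — A clean, B clean
4) do Right; now in B — A clean, B clean

in B — A clean, B clean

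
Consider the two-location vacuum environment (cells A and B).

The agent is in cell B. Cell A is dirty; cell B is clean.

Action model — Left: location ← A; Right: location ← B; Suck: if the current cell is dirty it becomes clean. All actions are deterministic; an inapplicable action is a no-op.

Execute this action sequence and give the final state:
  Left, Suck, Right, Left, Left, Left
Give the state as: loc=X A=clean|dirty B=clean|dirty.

step 1/6 (Left): loc=A A=dirty B=clean
step 2/6 (Suck): loc=A A=clean B=clean
step 3/6 (Right): loc=B A=clean B=clean
step 4/6 (Left): loc=A A=clean B=clean
step 5/6 (Left): loc=A A=clean B=clean
step 6/6 (Left): loc=A A=clean B=clean

loc=A A=clean B=clean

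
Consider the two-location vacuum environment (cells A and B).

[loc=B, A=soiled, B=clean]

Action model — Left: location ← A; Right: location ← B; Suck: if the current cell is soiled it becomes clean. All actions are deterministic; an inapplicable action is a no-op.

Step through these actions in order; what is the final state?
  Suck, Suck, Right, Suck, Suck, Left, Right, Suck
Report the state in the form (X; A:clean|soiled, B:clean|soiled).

1) do Suck; now (B; A:soiled, B:clean)
2) do Suck; now (B; A:soiled, B:clean)
3) do Right; now (B; A:soiled, B:clean)
4) do Suck; now (B; A:soiled, B:clean)
5) do Suck; now (B; A:soiled, B:clean)
6) do Left; now (A; A:soiled, B:clean)
7) do Right; now (B; A:soiled, B:clean)
8) do Suck; now (B; A:soiled, B:clean)

(B; A:soiled, B:clean)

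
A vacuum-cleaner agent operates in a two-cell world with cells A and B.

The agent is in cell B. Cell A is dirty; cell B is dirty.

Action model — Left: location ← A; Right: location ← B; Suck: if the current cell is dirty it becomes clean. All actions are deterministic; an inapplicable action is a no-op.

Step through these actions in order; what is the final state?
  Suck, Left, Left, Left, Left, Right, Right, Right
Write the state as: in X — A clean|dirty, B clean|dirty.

in B — A dirty, B clean

1. Suck → in B — A dirty, B clean
2. Left → in A — A dirty, B clean
3. Left → in A — A dirty, B clean
4. Left → in A — A dirty, B clean
5. Left → in A — A dirty, B clean
6. Right → in B — A dirty, B clean
7. Right → in B — A dirty, B clean
8. Right → in B — A dirty, B clean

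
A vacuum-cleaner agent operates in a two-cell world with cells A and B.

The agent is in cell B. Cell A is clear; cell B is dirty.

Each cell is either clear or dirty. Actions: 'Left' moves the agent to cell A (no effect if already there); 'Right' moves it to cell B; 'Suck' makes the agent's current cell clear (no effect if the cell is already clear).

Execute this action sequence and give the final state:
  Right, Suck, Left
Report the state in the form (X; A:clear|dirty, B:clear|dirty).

(A; A:clear, B:clear)

[1] after Right: (B; A:clear, B:dirty)
[2] after Suck: (B; A:clear, B:clear)
[3] after Left: (A; A:clear, B:clear)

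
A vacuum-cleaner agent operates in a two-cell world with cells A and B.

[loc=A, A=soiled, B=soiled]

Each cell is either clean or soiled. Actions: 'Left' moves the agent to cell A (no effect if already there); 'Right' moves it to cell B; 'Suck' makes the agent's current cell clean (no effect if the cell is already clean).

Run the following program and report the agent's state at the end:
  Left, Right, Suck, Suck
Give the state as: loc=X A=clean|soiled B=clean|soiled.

1. Left → loc=A A=soiled B=soiled
2. Right → loc=B A=soiled B=soiled
3. Suck → loc=B A=soiled B=clean
4. Suck → loc=B A=soiled B=clean

loc=B A=soiled B=clean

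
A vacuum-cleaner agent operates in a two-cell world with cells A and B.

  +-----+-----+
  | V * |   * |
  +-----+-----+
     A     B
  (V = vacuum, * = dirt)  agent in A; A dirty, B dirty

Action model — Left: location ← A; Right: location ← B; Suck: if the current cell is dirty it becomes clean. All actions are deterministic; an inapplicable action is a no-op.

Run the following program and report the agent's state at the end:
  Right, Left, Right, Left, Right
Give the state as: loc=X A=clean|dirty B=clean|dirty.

t=1 Right ⇒ loc=B A=dirty B=dirty
t=2 Left ⇒ loc=A A=dirty B=dirty
t=3 Right ⇒ loc=B A=dirty B=dirty
t=4 Left ⇒ loc=A A=dirty B=dirty
t=5 Right ⇒ loc=B A=dirty B=dirty

loc=B A=dirty B=dirty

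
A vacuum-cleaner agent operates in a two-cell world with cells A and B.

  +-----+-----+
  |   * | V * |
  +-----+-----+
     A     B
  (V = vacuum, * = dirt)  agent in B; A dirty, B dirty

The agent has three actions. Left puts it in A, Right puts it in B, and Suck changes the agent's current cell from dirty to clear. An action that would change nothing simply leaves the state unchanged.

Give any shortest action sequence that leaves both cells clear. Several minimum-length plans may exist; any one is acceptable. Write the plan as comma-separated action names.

Suck, Left, Suck

1. Suck → in B — A dirty, B clear
2. Left → in A — A dirty, B clear
3. Suck → in A — A clear, B clear
min 3: Suck B + move + Suck A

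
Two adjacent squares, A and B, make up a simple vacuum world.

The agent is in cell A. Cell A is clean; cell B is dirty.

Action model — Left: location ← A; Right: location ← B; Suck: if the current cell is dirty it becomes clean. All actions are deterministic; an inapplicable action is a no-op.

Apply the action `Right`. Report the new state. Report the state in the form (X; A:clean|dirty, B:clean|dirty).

start: (A; A:clean, B:dirty)
1) do Right; now (B; A:clean, B:dirty)

(B; A:clean, B:dirty)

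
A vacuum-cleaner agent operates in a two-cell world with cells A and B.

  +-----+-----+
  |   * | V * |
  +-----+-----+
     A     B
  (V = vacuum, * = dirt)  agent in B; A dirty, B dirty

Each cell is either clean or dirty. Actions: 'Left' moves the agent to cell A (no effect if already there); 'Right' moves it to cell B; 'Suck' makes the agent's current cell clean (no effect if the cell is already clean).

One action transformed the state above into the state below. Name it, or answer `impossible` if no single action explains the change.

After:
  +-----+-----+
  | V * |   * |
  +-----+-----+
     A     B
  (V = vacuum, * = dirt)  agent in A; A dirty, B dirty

Left

try  Left: <A|dirty|dirty>  ← match
try Right: <B|dirty|dirty>
try  Suck: <B|dirty|clean>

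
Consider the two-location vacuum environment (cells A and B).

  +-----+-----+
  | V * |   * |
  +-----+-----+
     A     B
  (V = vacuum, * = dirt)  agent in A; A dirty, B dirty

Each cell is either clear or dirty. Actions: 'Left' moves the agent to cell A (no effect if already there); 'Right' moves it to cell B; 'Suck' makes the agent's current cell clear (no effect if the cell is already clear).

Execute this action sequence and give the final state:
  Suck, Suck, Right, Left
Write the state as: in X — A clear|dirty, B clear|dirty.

in A — A clear, B dirty

[1] after Suck: in A — A clear, B dirty
[2] after Suck: in A — A clear, B dirty
[3] after Right: in B — A clear, B dirty
[4] after Left: in A — A clear, B dirty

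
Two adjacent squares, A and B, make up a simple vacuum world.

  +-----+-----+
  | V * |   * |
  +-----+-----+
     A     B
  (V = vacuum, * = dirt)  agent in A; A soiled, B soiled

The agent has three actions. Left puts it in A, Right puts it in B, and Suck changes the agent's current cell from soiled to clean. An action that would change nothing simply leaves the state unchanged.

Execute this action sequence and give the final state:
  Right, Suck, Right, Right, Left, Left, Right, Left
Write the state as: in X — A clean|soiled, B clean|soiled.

in A — A soiled, B clean

t=1 Right ⇒ in B — A soiled, B soiled
t=2 Suck ⇒ in B — A soiled, B clean
t=3 Right ⇒ in B — A soiled, B clean
t=4 Right ⇒ in B — A soiled, B clean
t=5 Left ⇒ in A — A soiled, B clean
t=6 Left ⇒ in A — A soiled, B clean
t=7 Right ⇒ in B — A soiled, B clean
t=8 Left ⇒ in A — A soiled, B clean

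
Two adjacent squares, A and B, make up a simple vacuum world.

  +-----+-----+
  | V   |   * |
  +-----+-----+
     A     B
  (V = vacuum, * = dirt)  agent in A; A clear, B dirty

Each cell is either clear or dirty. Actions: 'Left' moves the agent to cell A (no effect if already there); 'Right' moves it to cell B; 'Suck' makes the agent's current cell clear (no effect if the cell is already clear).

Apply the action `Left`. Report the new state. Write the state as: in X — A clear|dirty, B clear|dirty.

in A — A clear, B dirty

start: in A — A clear, B dirty
Left (#1): in A — A clear, B dirty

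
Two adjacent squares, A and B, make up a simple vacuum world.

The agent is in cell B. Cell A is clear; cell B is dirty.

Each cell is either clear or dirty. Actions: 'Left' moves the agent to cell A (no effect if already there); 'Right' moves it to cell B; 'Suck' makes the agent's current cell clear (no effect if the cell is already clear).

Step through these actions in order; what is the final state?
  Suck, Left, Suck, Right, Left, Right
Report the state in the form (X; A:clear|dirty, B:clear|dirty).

t=1 Suck ⇒ (B; A:clear, B:clear)
t=2 Left ⇒ (A; A:clear, B:clear)
t=3 Suck ⇒ (A; A:clear, B:clear)
t=4 Right ⇒ (B; A:clear, B:clear)
t=5 Left ⇒ (A; A:clear, B:clear)
t=6 Right ⇒ (B; A:clear, B:clear)

(B; A:clear, B:clear)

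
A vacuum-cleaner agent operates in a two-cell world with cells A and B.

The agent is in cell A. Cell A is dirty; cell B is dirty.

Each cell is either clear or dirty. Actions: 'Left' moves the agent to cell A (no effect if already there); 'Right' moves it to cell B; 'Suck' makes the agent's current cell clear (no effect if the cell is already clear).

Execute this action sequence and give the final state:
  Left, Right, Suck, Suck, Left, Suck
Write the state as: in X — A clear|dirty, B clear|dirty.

Left (#1): in A — A dirty, B dirty
Right (#2): in B — A dirty, B dirty
Suck (#3): in B — A dirty, B clear
Suck (#4): in B — A dirty, B clear
Left (#5): in A — A dirty, B clear
Suck (#6): in A — A clear, B clear

in A — A clear, B clear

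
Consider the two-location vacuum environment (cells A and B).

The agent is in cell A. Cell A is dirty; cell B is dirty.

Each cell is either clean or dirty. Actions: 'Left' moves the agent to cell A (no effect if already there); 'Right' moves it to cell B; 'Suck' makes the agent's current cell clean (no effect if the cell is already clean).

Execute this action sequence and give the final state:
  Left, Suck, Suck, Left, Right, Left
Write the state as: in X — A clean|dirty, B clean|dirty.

in A — A clean, B dirty

Left (#1): in A — A dirty, B dirty
Suck (#2): in A — A clean, B dirty
Suck (#3): in A — A clean, B dirty
Left (#4): in A — A clean, B dirty
Right (#5): in B — A clean, B dirty
Left (#6): in A — A clean, B dirty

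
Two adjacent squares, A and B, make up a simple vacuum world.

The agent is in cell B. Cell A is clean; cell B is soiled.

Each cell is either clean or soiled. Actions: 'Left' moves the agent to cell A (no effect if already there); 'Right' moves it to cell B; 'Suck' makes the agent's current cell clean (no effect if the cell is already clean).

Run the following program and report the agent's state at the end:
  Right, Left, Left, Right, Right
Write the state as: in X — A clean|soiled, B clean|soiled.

in B — A clean, B soiled

t=1 Right ⇒ in B — A clean, B soiled
t=2 Left ⇒ in A — A clean, B soiled
t=3 Left ⇒ in A — A clean, B soiled
t=4 Right ⇒ in B — A clean, B soiled
t=5 Right ⇒ in B — A clean, B soiled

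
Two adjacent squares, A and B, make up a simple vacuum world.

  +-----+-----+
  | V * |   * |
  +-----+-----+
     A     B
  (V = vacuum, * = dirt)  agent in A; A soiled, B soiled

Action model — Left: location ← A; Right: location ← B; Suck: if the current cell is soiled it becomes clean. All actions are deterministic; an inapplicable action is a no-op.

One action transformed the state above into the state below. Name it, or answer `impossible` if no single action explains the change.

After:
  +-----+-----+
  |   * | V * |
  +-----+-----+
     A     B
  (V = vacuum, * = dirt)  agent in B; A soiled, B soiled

Right

try  Left: (A; A:soiled, B:soiled)
try Right: (B; A:soiled, B:soiled)  ← match
try  Suck: (A; A:clean, B:soiled)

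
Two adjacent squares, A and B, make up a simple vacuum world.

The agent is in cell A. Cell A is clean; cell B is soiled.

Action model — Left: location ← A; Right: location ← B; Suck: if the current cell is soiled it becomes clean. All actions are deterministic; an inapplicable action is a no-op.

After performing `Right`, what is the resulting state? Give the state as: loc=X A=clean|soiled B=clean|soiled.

loc=B A=clean B=soiled

start: loc=A A=clean B=soiled
1. Right → loc=B A=clean B=soiled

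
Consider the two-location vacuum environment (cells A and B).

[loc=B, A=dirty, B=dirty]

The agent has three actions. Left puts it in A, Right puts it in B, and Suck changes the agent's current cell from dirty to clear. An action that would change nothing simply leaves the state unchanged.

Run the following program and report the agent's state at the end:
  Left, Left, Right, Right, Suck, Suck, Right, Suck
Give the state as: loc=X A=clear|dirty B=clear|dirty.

loc=B A=dirty B=clear

Left (#1): loc=A A=dirty B=dirty
Left (#2): loc=A A=dirty B=dirty
Right (#3): loc=B A=dirty B=dirty
Right (#4): loc=B A=dirty B=dirty
Suck (#5): loc=B A=dirty B=clear
Suck (#6): loc=B A=dirty B=clear
Right (#7): loc=B A=dirty B=clear
Suck (#8): loc=B A=dirty B=clear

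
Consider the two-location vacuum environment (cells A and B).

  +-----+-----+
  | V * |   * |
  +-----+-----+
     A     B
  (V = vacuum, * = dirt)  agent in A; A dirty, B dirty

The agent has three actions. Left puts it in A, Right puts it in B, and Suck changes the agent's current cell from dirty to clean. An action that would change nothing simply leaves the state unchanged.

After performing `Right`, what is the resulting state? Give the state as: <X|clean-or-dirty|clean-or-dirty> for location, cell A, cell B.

<B|dirty|dirty>

start: <A|dirty|dirty>
1. Right → <B|dirty|dirty>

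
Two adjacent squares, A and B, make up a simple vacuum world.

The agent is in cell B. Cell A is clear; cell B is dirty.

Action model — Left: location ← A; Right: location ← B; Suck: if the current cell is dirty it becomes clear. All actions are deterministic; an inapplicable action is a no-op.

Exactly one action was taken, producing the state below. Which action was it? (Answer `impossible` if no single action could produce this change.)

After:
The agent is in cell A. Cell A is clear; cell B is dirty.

try  Left: loc=A A=clear B=dirty  ← match
try Right: loc=B A=clear B=dirty
try  Suck: loc=B A=clear B=clear

Left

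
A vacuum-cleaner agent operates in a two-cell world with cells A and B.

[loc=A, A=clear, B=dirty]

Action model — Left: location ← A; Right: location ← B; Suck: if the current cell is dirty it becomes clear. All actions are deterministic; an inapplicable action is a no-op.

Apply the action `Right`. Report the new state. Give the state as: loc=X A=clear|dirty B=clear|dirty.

start: loc=A A=clear B=dirty
1) do Right; now loc=B A=clear B=dirty

loc=B A=clear B=dirty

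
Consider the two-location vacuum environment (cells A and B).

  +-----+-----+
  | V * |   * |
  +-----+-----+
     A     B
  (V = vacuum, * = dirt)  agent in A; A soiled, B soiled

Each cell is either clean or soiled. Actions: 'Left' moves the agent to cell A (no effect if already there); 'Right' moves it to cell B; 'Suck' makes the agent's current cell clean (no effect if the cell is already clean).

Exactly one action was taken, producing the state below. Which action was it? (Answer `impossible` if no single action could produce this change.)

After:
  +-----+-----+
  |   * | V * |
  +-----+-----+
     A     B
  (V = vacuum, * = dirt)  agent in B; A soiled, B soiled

try  Left: <A|soiled|soiled>
try Right: <B|soiled|soiled>  ← match
try  Suck: <A|clean|soiled>

Right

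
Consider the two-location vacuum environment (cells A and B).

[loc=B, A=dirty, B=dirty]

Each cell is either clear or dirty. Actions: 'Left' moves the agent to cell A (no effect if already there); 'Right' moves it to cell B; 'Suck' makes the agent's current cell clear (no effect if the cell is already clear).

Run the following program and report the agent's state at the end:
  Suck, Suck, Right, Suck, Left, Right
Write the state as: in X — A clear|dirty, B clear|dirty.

1) do Suck; now in B — A dirty, B clear
2) do Suck; now in B — A dirty, B clear
3) do Right; now in B — A dirty, B clear
4) do Suck; now in B — A dirty, B clear
5) do Left; now in A — A dirty, B clear
6) do Right; now in B — A dirty, B clear

in B — A dirty, B clear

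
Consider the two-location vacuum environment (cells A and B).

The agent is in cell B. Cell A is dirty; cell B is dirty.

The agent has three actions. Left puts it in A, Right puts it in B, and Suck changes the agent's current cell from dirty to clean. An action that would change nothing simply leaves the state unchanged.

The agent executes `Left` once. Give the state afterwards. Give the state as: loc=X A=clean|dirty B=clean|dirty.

loc=A A=dirty B=dirty

start: loc=B A=dirty B=dirty
1. Left → loc=A A=dirty B=dirty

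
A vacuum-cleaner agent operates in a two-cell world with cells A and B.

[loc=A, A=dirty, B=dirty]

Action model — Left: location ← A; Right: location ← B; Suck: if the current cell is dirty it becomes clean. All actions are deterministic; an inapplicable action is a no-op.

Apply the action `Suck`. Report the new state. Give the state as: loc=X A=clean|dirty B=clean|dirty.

loc=A A=clean B=dirty

start: loc=A A=dirty B=dirty
1. Suck → loc=A A=clean B=dirty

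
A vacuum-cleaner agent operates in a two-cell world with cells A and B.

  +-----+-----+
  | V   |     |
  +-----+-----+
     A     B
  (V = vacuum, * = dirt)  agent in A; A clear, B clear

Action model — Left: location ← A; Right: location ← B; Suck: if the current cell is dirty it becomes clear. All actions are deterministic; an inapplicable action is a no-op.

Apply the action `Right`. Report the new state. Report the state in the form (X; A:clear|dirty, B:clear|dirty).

(B; A:clear, B:clear)

start: (A; A:clear, B:clear)
Right (#1): (B; A:clear, B:clear)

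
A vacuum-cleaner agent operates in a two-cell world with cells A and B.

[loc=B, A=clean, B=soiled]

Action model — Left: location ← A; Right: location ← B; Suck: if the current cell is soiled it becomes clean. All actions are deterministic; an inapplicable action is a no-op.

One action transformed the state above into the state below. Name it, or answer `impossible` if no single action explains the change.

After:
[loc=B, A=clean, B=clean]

try  Left: (A; A:clean, B:soiled)
try Right: (B; A:clean, B:soiled)
try  Suck: (B; A:clean, B:clean)  ← match

Suck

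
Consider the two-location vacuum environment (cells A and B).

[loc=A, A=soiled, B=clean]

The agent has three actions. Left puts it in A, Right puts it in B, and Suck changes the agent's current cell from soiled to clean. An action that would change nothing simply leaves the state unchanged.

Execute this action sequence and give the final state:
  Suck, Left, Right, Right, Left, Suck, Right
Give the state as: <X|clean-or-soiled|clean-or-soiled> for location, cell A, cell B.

<B|clean|clean>

step 1/7 (Suck): <A|clean|clean>
step 2/7 (Left): <A|clean|clean>
step 3/7 (Right): <B|clean|clean>
step 4/7 (Right): <B|clean|clean>
step 5/7 (Left): <A|clean|clean>
step 6/7 (Suck): <A|clean|clean>
step 7/7 (Right): <B|clean|clean>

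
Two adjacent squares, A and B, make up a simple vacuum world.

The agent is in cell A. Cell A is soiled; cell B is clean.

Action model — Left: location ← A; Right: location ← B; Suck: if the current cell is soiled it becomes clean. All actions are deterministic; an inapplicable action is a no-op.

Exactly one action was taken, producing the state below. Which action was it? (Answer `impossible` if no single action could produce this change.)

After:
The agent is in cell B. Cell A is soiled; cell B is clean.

try  Left: <A|soiled|clean>
try Right: <B|soiled|clean>  ← match
try  Suck: <A|clean|clean>

Right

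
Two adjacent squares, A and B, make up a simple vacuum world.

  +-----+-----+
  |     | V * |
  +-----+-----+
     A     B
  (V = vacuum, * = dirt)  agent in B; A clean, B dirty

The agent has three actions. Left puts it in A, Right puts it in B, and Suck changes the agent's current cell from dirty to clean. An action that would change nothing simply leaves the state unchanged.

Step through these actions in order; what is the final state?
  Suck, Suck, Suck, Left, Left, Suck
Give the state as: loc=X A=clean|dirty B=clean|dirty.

Suck (#1): loc=B A=clean B=clean
Suck (#2): loc=B A=clean B=clean
Suck (#3): loc=B A=clean B=clean
Left (#4): loc=A A=clean B=clean
Left (#5): loc=A A=clean B=clean
Suck (#6): loc=A A=clean B=clean

loc=A A=clean B=clean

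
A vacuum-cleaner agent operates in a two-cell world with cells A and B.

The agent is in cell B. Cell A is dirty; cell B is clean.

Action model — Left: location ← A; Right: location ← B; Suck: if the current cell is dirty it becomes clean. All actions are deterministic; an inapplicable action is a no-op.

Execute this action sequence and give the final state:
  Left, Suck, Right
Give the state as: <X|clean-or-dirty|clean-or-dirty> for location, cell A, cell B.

t=1 Left ⇒ <A|dirty|clean>
t=2 Suck ⇒ <A|clean|clean>
t=3 Right ⇒ <B|clean|clean>

<B|clean|clean>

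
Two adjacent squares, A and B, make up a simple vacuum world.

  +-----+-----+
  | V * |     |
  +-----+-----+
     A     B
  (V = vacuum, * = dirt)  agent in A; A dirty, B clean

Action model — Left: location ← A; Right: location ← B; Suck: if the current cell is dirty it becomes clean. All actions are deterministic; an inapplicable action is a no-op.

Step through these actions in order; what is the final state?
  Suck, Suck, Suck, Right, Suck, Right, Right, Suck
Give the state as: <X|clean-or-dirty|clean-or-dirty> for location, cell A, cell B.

<B|clean|clean>

t=1 Suck ⇒ <A|clean|clean>
t=2 Suck ⇒ <A|clean|clean>
t=3 Suck ⇒ <A|clean|clean>
t=4 Right ⇒ <B|clean|clean>
t=5 Suck ⇒ <B|clean|clean>
t=6 Right ⇒ <B|clean|clean>
t=7 Right ⇒ <B|clean|clean>
t=8 Suck ⇒ <B|clean|clean>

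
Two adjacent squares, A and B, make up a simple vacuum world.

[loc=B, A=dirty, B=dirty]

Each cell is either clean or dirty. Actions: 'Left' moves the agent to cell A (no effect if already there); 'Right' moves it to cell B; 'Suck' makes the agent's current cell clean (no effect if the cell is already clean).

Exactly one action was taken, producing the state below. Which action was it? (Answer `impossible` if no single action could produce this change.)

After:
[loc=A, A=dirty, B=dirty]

Left

try  Left: in A — A dirty, B dirty  ← match
try Right: in B — A dirty, B dirty
try  Suck: in B — A dirty, B clean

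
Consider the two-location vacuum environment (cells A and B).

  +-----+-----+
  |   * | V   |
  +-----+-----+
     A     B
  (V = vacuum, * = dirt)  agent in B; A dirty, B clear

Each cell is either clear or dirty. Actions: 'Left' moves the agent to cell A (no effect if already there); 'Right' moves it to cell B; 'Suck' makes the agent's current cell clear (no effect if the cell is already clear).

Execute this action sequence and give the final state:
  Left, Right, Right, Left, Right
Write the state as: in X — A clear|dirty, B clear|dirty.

t=1 Left ⇒ in A — A dirty, B clear
t=2 Right ⇒ in B — A dirty, B clear
t=3 Right ⇒ in B — A dirty, B clear
t=4 Left ⇒ in A — A dirty, B clear
t=5 Right ⇒ in B — A dirty, B clear

in B — A dirty, B clear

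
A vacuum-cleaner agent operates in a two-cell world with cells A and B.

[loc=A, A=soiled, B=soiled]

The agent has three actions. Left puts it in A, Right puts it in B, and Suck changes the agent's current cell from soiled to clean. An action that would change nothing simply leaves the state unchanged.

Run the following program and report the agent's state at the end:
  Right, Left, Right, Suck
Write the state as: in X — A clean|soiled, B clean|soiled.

1. Right → in B — A soiled, B soiled
2. Left → in A — A soiled, B soiled
3. Right → in B — A soiled, B soiled
4. Suck → in B — A soiled, B clean

in B — A soiled, B clean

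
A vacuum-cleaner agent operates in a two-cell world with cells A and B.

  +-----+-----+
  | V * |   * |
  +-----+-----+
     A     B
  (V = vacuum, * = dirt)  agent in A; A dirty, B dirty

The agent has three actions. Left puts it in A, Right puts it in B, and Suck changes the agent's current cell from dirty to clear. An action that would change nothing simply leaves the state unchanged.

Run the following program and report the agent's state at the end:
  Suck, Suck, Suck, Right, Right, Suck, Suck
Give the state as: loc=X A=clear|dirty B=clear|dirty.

[1] after Suck: loc=A A=clear B=dirty
[2] after Suck: loc=A A=clear B=dirty
[3] after Suck: loc=A A=clear B=dirty
[4] after Right: loc=B A=clear B=dirty
[5] after Right: loc=B A=clear B=dirty
[6] after Suck: loc=B A=clear B=clear
[7] after Suck: loc=B A=clear B=clear

loc=B A=clear B=clear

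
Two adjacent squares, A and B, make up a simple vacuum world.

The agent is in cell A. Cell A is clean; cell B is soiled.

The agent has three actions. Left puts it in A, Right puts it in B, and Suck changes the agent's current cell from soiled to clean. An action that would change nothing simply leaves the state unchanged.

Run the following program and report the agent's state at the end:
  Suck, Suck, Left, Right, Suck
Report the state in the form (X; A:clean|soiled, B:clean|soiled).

step 1/5 (Suck): (A; A:clean, B:soiled)
step 2/5 (Suck): (A; A:clean, B:soiled)
step 3/5 (Left): (A; A:clean, B:soiled)
step 4/5 (Right): (B; A:clean, B:soiled)
step 5/5 (Suck): (B; A:clean, B:clean)

(B; A:clean, B:clean)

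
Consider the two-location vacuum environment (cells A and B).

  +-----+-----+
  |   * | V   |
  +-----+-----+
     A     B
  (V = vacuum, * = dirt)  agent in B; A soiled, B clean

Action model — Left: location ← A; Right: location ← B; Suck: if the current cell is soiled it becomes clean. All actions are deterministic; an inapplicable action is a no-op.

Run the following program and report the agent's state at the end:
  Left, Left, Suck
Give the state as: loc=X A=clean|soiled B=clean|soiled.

loc=A A=clean B=clean

1. Left → loc=A A=soiled B=clean
2. Left → loc=A A=soiled B=clean
3. Suck → loc=A A=clean B=clean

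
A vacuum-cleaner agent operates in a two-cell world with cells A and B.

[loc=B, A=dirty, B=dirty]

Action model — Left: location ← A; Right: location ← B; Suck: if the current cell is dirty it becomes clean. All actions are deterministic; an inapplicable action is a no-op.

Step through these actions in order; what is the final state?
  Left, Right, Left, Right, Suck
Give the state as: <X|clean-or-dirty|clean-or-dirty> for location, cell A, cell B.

[1] after Left: <A|dirty|dirty>
[2] after Right: <B|dirty|dirty>
[3] after Left: <A|dirty|dirty>
[4] after Right: <B|dirty|dirty>
[5] after Suck: <B|dirty|clean>

<B|dirty|clean>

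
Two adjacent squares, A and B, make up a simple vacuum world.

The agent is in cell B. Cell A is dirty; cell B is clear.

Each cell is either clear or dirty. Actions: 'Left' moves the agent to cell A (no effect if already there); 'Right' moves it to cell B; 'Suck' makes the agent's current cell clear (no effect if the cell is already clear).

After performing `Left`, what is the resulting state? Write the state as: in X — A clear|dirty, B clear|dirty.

start: in B — A dirty, B clear
[1] after Left: in A — A dirty, B clear

in A — A dirty, B clear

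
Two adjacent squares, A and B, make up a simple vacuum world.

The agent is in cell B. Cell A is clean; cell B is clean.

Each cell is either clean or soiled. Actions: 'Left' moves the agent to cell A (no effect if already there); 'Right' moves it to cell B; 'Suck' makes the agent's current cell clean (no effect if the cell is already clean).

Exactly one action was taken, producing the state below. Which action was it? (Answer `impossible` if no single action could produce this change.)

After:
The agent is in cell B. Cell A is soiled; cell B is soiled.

impossible

try  Left: loc=A A=clean B=clean
try Right: loc=B A=clean B=clean
try  Suck: loc=B A=clean B=clean
no single action produces the after-state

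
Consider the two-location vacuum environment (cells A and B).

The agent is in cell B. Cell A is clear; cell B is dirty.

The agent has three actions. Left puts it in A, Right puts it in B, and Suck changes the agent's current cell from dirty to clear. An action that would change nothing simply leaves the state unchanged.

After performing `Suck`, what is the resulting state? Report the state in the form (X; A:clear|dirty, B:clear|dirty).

(B; A:clear, B:clear)

start: (B; A:clear, B:dirty)
1. Suck → (B; A:clear, B:clear)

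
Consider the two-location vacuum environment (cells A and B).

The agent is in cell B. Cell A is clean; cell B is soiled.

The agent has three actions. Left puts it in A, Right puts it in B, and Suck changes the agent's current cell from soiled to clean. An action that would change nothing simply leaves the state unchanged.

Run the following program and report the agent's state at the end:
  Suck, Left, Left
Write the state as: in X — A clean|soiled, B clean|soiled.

Suck (#1): in B — A clean, B clean
Left (#2): in A — A clean, B clean
Left (#3): in A — A clean, B clean

in A — A clean, B clean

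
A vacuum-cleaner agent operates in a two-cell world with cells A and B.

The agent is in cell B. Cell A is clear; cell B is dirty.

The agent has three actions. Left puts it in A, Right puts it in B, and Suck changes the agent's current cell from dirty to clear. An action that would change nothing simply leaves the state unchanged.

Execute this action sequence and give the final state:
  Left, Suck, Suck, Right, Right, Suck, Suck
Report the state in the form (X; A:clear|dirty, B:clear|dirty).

t=1 Left ⇒ (A; A:clear, B:dirty)
t=2 Suck ⇒ (A; A:clear, B:dirty)
t=3 Suck ⇒ (A; A:clear, B:dirty)
t=4 Right ⇒ (B; A:clear, B:dirty)
t=5 Right ⇒ (B; A:clear, B:dirty)
t=6 Suck ⇒ (B; A:clear, B:clear)
t=7 Suck ⇒ (B; A:clear, B:clear)

(B; A:clear, B:clear)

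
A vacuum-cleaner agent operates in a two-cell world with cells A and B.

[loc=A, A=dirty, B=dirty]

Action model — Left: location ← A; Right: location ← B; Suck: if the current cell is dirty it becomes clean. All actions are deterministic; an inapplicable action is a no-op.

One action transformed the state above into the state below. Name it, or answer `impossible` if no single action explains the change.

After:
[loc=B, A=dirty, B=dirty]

try  Left: loc=A A=dirty B=dirty
try Right: loc=B A=dirty B=dirty  ← match
try  Suck: loc=A A=clean B=dirty

Right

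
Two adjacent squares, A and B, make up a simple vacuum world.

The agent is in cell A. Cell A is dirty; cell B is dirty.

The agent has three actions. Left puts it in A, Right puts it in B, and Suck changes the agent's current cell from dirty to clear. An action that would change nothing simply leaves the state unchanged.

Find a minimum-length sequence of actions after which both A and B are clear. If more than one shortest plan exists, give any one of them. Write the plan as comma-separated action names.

step 1/3 (Suck): (A; A:clear, B:dirty)
step 2/3 (Right): (B; A:clear, B:dirty)
step 3/3 (Suck): (B; A:clear, B:clear)
min 3: Suck A + move + Suck B

Suck, Right, Suck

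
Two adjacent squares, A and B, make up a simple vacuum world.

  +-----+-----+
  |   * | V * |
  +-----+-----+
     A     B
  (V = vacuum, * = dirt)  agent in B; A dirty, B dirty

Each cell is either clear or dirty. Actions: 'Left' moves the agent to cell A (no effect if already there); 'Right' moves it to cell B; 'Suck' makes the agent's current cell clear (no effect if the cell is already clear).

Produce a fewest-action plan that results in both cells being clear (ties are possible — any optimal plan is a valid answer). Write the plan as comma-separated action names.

step 1/3 (Suck): <B|dirty|clear>
step 2/3 (Left): <A|dirty|clear>
step 3/3 (Suck): <A|clear|clear>
min 3: Suck B + move + Suck A

Suck, Left, Suck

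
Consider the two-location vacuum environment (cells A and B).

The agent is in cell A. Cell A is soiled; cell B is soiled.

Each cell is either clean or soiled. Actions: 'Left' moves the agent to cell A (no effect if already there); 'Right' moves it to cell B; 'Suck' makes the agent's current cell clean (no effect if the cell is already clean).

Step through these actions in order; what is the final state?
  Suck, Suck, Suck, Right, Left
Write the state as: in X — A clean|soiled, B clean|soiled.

1. Suck → in A — A clean, B soiled
2. Suck → in A — A clean, B soiled
3. Suck → in A — A clean, B soiled
4. Right → in B — A clean, B soiled
5. Left → in A — A clean, B soiled

in A — A clean, B soiled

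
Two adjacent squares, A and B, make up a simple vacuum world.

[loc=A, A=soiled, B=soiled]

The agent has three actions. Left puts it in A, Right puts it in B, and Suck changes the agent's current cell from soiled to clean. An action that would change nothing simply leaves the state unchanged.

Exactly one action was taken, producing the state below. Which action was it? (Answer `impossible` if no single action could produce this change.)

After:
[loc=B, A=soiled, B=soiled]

Right

try  Left: <A|soiled|soiled>
try Right: <B|soiled|soiled>  ← match
try  Suck: <A|clean|soiled>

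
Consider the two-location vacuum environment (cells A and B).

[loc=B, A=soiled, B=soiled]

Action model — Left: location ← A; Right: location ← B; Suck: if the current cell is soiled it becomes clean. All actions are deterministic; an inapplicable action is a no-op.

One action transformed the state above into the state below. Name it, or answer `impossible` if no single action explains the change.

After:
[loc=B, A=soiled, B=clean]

Suck

try  Left: loc=A A=soiled B=soiled
try Right: loc=B A=soiled B=soiled
try  Suck: loc=B A=soiled B=clean  ← match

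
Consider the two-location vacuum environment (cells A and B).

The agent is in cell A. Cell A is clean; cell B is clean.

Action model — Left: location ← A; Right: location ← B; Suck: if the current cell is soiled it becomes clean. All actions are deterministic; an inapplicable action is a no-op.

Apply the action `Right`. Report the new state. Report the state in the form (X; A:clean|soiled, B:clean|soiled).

start: (A; A:clean, B:clean)
t=1 Right ⇒ (B; A:clean, B:clean)

(B; A:clean, B:clean)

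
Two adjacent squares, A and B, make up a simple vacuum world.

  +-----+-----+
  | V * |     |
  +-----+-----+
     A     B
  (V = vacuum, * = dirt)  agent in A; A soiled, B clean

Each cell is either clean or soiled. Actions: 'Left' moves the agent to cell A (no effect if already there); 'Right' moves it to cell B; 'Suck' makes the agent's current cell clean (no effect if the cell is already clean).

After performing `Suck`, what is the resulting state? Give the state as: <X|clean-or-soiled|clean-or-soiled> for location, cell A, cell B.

<A|clean|clean>

start: <A|soiled|clean>
[1] after Suck: <A|clean|clean>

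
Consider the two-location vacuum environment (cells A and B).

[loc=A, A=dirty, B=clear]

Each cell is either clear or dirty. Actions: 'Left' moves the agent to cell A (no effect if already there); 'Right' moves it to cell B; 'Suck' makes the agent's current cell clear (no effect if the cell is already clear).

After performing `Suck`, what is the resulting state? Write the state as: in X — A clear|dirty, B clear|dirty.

start: in A — A dirty, B clear
1) do Suck; now in A — A clear, B clear

in A — A clear, B clear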